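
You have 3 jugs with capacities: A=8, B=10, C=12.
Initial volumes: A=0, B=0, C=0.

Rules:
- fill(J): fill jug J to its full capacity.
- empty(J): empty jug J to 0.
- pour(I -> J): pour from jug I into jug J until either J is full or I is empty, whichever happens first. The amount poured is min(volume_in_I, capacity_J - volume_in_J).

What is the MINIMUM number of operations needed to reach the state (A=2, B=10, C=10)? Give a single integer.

Answer: 5

Derivation:
BFS from (A=0, B=0, C=0). One shortest path:
  1. fill(C) -> (A=0 B=0 C=12)
  2. pour(C -> B) -> (A=0 B=10 C=2)
  3. pour(C -> A) -> (A=2 B=10 C=0)
  4. pour(B -> C) -> (A=2 B=0 C=10)
  5. fill(B) -> (A=2 B=10 C=10)
Reached target in 5 moves.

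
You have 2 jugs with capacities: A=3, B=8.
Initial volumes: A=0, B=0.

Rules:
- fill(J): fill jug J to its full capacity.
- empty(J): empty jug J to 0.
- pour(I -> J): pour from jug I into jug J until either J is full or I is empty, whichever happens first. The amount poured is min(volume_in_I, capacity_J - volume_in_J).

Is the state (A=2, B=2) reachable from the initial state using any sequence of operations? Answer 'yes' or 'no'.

BFS explored all 22 reachable states.
Reachable set includes: (0,0), (0,1), (0,2), (0,3), (0,4), (0,5), (0,6), (0,7), (0,8), (1,0), (1,8), (2,0) ...
Target (A=2, B=2) not in reachable set → no.

Answer: no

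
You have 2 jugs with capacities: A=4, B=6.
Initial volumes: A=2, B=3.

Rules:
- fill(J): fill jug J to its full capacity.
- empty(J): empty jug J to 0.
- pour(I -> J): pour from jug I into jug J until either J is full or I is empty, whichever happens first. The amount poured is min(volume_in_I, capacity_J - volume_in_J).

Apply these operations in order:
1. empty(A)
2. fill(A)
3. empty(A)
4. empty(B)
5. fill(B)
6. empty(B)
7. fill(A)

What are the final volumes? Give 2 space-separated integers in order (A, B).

Step 1: empty(A) -> (A=0 B=3)
Step 2: fill(A) -> (A=4 B=3)
Step 3: empty(A) -> (A=0 B=3)
Step 4: empty(B) -> (A=0 B=0)
Step 5: fill(B) -> (A=0 B=6)
Step 6: empty(B) -> (A=0 B=0)
Step 7: fill(A) -> (A=4 B=0)

Answer: 4 0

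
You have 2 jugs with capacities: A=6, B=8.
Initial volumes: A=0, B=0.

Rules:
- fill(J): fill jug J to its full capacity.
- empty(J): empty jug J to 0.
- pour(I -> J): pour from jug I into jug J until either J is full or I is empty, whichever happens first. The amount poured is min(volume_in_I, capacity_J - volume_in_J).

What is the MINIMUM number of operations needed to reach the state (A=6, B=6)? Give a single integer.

BFS from (A=0, B=0). One shortest path:
  1. fill(A) -> (A=6 B=0)
  2. pour(A -> B) -> (A=0 B=6)
  3. fill(A) -> (A=6 B=6)
Reached target in 3 moves.

Answer: 3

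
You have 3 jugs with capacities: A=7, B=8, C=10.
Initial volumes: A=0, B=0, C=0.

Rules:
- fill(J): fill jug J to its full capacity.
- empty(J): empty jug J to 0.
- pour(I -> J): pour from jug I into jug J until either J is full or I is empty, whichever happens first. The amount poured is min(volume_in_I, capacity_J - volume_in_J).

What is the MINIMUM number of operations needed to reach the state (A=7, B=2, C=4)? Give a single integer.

Answer: 8

Derivation:
BFS from (A=0, B=0, C=0). One shortest path:
  1. fill(C) -> (A=0 B=0 C=10)
  2. pour(C -> B) -> (A=0 B=8 C=2)
  3. pour(B -> A) -> (A=7 B=1 C=2)
  4. empty(A) -> (A=0 B=1 C=2)
  5. pour(B -> A) -> (A=1 B=0 C=2)
  6. pour(C -> B) -> (A=1 B=2 C=0)
  7. fill(C) -> (A=1 B=2 C=10)
  8. pour(C -> A) -> (A=7 B=2 C=4)
Reached target in 8 moves.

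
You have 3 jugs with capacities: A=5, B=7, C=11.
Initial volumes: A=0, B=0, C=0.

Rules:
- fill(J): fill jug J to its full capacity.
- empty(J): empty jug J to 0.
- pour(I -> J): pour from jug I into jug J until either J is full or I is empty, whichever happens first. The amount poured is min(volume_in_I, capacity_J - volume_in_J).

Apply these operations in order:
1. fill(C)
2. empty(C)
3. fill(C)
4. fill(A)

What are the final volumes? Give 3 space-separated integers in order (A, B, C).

Answer: 5 0 11

Derivation:
Step 1: fill(C) -> (A=0 B=0 C=11)
Step 2: empty(C) -> (A=0 B=0 C=0)
Step 3: fill(C) -> (A=0 B=0 C=11)
Step 4: fill(A) -> (A=5 B=0 C=11)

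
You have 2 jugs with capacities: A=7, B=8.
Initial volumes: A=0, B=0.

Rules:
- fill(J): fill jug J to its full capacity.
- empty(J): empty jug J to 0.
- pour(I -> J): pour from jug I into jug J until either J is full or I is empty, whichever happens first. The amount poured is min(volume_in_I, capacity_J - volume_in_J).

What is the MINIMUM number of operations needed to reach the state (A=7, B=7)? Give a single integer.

BFS from (A=0, B=0). One shortest path:
  1. fill(A) -> (A=7 B=0)
  2. pour(A -> B) -> (A=0 B=7)
  3. fill(A) -> (A=7 B=7)
Reached target in 3 moves.

Answer: 3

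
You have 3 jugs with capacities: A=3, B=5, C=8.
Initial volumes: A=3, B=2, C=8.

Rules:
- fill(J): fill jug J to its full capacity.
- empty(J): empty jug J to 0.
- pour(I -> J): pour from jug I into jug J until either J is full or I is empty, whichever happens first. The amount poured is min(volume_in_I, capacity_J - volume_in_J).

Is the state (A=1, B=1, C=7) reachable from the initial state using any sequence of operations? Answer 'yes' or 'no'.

BFS explored all 160 reachable states.
Reachable set includes: (0,0,0), (0,0,1), (0,0,2), (0,0,3), (0,0,4), (0,0,5), (0,0,6), (0,0,7), (0,0,8), (0,1,0), (0,1,1), (0,1,2) ...
Target (A=1, B=1, C=7) not in reachable set → no.

Answer: no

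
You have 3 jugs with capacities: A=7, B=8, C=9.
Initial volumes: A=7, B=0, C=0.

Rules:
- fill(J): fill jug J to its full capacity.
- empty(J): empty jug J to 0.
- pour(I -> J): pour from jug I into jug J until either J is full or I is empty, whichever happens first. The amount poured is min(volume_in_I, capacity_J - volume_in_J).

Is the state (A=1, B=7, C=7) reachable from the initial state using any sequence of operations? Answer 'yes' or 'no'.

BFS explored all 384 reachable states.
Reachable set includes: (0,0,0), (0,0,1), (0,0,2), (0,0,3), (0,0,4), (0,0,5), (0,0,6), (0,0,7), (0,0,8), (0,0,9), (0,1,0), (0,1,1) ...
Target (A=1, B=7, C=7) not in reachable set → no.

Answer: no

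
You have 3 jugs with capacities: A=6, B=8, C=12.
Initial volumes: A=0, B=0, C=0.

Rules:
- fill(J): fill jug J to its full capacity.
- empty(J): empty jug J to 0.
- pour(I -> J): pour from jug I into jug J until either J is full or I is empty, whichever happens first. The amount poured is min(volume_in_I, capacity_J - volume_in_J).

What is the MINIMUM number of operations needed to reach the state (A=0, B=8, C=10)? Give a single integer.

BFS from (A=0, B=0, C=0). One shortest path:
  1. fill(A) -> (A=6 B=0 C=0)
  2. fill(C) -> (A=6 B=0 C=12)
  3. pour(A -> B) -> (A=0 B=6 C=12)
  4. pour(C -> B) -> (A=0 B=8 C=10)
Reached target in 4 moves.

Answer: 4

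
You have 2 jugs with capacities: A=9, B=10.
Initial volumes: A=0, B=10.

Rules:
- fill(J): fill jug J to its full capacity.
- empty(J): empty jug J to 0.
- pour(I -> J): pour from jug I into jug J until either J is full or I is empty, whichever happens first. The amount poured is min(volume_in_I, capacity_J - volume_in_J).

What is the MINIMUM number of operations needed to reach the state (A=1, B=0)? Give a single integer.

Answer: 3

Derivation:
BFS from (A=0, B=10). One shortest path:
  1. pour(B -> A) -> (A=9 B=1)
  2. empty(A) -> (A=0 B=1)
  3. pour(B -> A) -> (A=1 B=0)
Reached target in 3 moves.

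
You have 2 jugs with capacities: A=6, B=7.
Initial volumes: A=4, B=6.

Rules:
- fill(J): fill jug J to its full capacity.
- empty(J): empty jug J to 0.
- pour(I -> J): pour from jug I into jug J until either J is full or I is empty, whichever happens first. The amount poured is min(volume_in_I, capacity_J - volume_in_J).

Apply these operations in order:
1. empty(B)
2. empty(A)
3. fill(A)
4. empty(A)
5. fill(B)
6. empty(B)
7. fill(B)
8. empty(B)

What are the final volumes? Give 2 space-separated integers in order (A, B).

Step 1: empty(B) -> (A=4 B=0)
Step 2: empty(A) -> (A=0 B=0)
Step 3: fill(A) -> (A=6 B=0)
Step 4: empty(A) -> (A=0 B=0)
Step 5: fill(B) -> (A=0 B=7)
Step 6: empty(B) -> (A=0 B=0)
Step 7: fill(B) -> (A=0 B=7)
Step 8: empty(B) -> (A=0 B=0)

Answer: 0 0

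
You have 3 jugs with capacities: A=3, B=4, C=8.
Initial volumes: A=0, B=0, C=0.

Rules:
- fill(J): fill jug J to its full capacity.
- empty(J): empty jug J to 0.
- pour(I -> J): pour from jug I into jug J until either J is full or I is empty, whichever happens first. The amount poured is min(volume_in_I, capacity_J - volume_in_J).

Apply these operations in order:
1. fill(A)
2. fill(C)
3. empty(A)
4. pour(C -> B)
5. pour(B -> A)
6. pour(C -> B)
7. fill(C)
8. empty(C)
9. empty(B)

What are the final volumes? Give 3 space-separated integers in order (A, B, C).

Answer: 3 0 0

Derivation:
Step 1: fill(A) -> (A=3 B=0 C=0)
Step 2: fill(C) -> (A=3 B=0 C=8)
Step 3: empty(A) -> (A=0 B=0 C=8)
Step 4: pour(C -> B) -> (A=0 B=4 C=4)
Step 5: pour(B -> A) -> (A=3 B=1 C=4)
Step 6: pour(C -> B) -> (A=3 B=4 C=1)
Step 7: fill(C) -> (A=3 B=4 C=8)
Step 8: empty(C) -> (A=3 B=4 C=0)
Step 9: empty(B) -> (A=3 B=0 C=0)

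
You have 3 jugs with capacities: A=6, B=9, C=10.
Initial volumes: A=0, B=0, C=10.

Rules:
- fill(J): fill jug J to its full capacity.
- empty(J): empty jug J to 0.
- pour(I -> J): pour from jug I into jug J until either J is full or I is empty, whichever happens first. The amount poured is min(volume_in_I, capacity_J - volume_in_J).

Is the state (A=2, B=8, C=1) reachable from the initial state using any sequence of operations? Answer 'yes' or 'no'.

Answer: no

Derivation:
BFS explored all 410 reachable states.
Reachable set includes: (0,0,0), (0,0,1), (0,0,2), (0,0,3), (0,0,4), (0,0,5), (0,0,6), (0,0,7), (0,0,8), (0,0,9), (0,0,10), (0,1,0) ...
Target (A=2, B=8, C=1) not in reachable set → no.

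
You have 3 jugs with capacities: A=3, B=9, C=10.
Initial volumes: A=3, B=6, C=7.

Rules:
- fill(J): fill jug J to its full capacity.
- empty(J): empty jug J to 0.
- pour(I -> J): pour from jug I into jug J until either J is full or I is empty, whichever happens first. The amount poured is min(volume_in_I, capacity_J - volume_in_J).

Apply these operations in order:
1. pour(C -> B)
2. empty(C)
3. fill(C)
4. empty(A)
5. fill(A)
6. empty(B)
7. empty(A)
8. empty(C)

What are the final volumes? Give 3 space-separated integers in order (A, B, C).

Step 1: pour(C -> B) -> (A=3 B=9 C=4)
Step 2: empty(C) -> (A=3 B=9 C=0)
Step 3: fill(C) -> (A=3 B=9 C=10)
Step 4: empty(A) -> (A=0 B=9 C=10)
Step 5: fill(A) -> (A=3 B=9 C=10)
Step 6: empty(B) -> (A=3 B=0 C=10)
Step 7: empty(A) -> (A=0 B=0 C=10)
Step 8: empty(C) -> (A=0 B=0 C=0)

Answer: 0 0 0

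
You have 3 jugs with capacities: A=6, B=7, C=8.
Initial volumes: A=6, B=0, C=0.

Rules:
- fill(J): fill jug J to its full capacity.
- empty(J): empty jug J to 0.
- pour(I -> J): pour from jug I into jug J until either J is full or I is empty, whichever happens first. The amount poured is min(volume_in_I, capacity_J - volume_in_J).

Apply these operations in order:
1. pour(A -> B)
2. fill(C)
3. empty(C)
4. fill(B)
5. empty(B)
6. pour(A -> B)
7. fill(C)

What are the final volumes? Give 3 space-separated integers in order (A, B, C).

Step 1: pour(A -> B) -> (A=0 B=6 C=0)
Step 2: fill(C) -> (A=0 B=6 C=8)
Step 3: empty(C) -> (A=0 B=6 C=0)
Step 4: fill(B) -> (A=0 B=7 C=0)
Step 5: empty(B) -> (A=0 B=0 C=0)
Step 6: pour(A -> B) -> (A=0 B=0 C=0)
Step 7: fill(C) -> (A=0 B=0 C=8)

Answer: 0 0 8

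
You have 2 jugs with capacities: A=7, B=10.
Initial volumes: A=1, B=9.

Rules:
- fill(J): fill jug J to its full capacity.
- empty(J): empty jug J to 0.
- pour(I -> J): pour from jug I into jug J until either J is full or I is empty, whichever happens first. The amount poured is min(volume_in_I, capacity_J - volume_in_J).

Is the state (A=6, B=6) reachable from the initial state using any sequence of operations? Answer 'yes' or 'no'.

Answer: no

Derivation:
BFS explored all 35 reachable states.
Reachable set includes: (0,0), (0,1), (0,2), (0,3), (0,4), (0,5), (0,6), (0,7), (0,8), (0,9), (0,10), (1,0) ...
Target (A=6, B=6) not in reachable set → no.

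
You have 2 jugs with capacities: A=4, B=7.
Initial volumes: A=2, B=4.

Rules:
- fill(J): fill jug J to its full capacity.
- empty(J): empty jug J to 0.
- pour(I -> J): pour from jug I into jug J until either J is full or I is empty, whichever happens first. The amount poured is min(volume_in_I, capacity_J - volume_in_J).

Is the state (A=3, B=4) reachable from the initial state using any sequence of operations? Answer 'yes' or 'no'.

Answer: no

Derivation:
BFS explored all 23 reachable states.
Reachable set includes: (0,0), (0,1), (0,2), (0,3), (0,4), (0,5), (0,6), (0,7), (1,0), (1,7), (2,0), (2,4) ...
Target (A=3, B=4) not in reachable set → no.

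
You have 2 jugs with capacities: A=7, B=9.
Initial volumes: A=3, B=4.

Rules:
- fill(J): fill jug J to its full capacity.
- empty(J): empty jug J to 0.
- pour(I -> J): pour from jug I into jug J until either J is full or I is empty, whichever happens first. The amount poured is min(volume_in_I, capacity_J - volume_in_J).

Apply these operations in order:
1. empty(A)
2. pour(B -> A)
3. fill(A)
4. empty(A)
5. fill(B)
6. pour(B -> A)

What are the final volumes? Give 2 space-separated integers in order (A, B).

Answer: 7 2

Derivation:
Step 1: empty(A) -> (A=0 B=4)
Step 2: pour(B -> A) -> (A=4 B=0)
Step 3: fill(A) -> (A=7 B=0)
Step 4: empty(A) -> (A=0 B=0)
Step 5: fill(B) -> (A=0 B=9)
Step 6: pour(B -> A) -> (A=7 B=2)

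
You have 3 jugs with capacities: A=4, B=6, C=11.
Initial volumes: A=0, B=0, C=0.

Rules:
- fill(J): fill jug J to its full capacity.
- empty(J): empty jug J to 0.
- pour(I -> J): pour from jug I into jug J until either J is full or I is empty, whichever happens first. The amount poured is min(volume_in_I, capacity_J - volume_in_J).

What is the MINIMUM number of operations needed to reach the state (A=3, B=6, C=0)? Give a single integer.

Answer: 6

Derivation:
BFS from (A=0, B=0, C=0). One shortest path:
  1. fill(A) -> (A=4 B=0 C=0)
  2. fill(C) -> (A=4 B=0 C=11)
  3. pour(C -> B) -> (A=4 B=6 C=5)
  4. empty(B) -> (A=4 B=0 C=5)
  5. pour(C -> B) -> (A=4 B=5 C=0)
  6. pour(A -> B) -> (A=3 B=6 C=0)
Reached target in 6 moves.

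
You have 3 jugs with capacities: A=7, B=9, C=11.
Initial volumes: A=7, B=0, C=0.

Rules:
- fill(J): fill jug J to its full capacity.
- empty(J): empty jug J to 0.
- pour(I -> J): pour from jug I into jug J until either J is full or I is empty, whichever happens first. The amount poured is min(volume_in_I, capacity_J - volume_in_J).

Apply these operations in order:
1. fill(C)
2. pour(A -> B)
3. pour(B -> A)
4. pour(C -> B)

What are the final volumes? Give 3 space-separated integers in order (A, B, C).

Answer: 7 9 2

Derivation:
Step 1: fill(C) -> (A=7 B=0 C=11)
Step 2: pour(A -> B) -> (A=0 B=7 C=11)
Step 3: pour(B -> A) -> (A=7 B=0 C=11)
Step 4: pour(C -> B) -> (A=7 B=9 C=2)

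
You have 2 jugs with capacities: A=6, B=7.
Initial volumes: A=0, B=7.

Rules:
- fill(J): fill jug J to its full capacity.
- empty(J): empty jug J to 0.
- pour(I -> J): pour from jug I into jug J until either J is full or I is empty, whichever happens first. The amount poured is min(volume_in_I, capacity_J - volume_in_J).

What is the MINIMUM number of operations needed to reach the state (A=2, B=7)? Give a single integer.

Answer: 8

Derivation:
BFS from (A=0, B=7). One shortest path:
  1. pour(B -> A) -> (A=6 B=1)
  2. empty(A) -> (A=0 B=1)
  3. pour(B -> A) -> (A=1 B=0)
  4. fill(B) -> (A=1 B=7)
  5. pour(B -> A) -> (A=6 B=2)
  6. empty(A) -> (A=0 B=2)
  7. pour(B -> A) -> (A=2 B=0)
  8. fill(B) -> (A=2 B=7)
Reached target in 8 moves.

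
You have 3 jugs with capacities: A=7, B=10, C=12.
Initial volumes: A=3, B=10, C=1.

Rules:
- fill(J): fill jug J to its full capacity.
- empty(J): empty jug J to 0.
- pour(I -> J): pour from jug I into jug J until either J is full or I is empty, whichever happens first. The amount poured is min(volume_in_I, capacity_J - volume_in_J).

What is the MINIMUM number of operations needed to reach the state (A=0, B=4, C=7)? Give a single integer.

Answer: 4

Derivation:
BFS from (A=3, B=10, C=1). One shortest path:
  1. empty(A) -> (A=0 B=10 C=1)
  2. pour(B -> A) -> (A=7 B=3 C=1)
  3. pour(C -> B) -> (A=7 B=4 C=0)
  4. pour(A -> C) -> (A=0 B=4 C=7)
Reached target in 4 moves.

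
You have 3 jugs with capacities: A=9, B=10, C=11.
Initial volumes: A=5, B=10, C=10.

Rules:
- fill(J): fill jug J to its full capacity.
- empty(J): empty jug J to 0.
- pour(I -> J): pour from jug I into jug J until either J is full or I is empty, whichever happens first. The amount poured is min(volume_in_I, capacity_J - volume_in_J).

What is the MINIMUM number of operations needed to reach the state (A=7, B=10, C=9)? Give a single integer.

Answer: 6

Derivation:
BFS from (A=5, B=10, C=10). One shortest path:
  1. pour(B -> C) -> (A=5 B=9 C=11)
  2. pour(C -> A) -> (A=9 B=9 C=7)
  3. empty(A) -> (A=0 B=9 C=7)
  4. pour(C -> A) -> (A=7 B=9 C=0)
  5. pour(B -> C) -> (A=7 B=0 C=9)
  6. fill(B) -> (A=7 B=10 C=9)
Reached target in 6 moves.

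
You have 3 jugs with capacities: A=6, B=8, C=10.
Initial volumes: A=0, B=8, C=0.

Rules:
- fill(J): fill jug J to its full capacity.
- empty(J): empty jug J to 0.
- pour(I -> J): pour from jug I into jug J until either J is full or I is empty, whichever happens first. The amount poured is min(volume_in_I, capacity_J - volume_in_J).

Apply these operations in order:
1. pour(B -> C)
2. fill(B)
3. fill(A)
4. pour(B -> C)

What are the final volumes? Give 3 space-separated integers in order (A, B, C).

Step 1: pour(B -> C) -> (A=0 B=0 C=8)
Step 2: fill(B) -> (A=0 B=8 C=8)
Step 3: fill(A) -> (A=6 B=8 C=8)
Step 4: pour(B -> C) -> (A=6 B=6 C=10)

Answer: 6 6 10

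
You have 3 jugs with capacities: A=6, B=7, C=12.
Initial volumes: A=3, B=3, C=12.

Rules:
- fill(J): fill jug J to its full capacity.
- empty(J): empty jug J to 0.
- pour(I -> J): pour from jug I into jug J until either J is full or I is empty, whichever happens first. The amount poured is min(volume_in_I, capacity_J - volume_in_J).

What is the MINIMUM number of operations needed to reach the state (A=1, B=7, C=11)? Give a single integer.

Answer: 6

Derivation:
BFS from (A=3, B=3, C=12). One shortest path:
  1. pour(A -> B) -> (A=0 B=6 C=12)
  2. pour(C -> B) -> (A=0 B=7 C=11)
  3. pour(B -> A) -> (A=6 B=1 C=11)
  4. empty(A) -> (A=0 B=1 C=11)
  5. pour(B -> A) -> (A=1 B=0 C=11)
  6. fill(B) -> (A=1 B=7 C=11)
Reached target in 6 moves.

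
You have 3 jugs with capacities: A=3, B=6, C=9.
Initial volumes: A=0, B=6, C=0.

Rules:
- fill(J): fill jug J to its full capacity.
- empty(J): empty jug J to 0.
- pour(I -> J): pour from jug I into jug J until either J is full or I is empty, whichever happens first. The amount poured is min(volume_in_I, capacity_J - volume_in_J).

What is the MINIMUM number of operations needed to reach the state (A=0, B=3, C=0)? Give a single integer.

BFS from (A=0, B=6, C=0). One shortest path:
  1. pour(B -> A) -> (A=3 B=3 C=0)
  2. empty(A) -> (A=0 B=3 C=0)
Reached target in 2 moves.

Answer: 2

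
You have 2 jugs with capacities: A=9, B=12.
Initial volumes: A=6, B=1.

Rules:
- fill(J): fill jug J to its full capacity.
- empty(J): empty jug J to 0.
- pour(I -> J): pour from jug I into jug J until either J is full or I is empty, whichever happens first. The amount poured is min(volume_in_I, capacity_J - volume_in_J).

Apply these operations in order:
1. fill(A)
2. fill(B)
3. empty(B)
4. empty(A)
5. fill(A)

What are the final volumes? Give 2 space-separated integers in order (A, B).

Step 1: fill(A) -> (A=9 B=1)
Step 2: fill(B) -> (A=9 B=12)
Step 3: empty(B) -> (A=9 B=0)
Step 4: empty(A) -> (A=0 B=0)
Step 5: fill(A) -> (A=9 B=0)

Answer: 9 0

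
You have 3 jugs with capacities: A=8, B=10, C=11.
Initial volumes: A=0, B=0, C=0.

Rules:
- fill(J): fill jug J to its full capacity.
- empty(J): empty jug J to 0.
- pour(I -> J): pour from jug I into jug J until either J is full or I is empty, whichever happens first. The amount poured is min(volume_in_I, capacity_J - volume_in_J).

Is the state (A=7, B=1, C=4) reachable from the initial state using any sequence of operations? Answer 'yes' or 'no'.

Answer: no

Derivation:
BFS explored all 558 reachable states.
Reachable set includes: (0,0,0), (0,0,1), (0,0,2), (0,0,3), (0,0,4), (0,0,5), (0,0,6), (0,0,7), (0,0,8), (0,0,9), (0,0,10), (0,0,11) ...
Target (A=7, B=1, C=4) not in reachable set → no.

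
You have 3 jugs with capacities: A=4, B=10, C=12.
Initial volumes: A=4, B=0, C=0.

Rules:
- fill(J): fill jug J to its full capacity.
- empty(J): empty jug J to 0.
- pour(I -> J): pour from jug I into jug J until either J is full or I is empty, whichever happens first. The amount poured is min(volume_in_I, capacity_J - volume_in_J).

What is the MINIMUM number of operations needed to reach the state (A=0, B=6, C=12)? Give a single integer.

Answer: 5

Derivation:
BFS from (A=4, B=0, C=0). One shortest path:
  1. empty(A) -> (A=0 B=0 C=0)
  2. fill(B) -> (A=0 B=10 C=0)
  3. fill(C) -> (A=0 B=10 C=12)
  4. pour(B -> A) -> (A=4 B=6 C=12)
  5. empty(A) -> (A=0 B=6 C=12)
Reached target in 5 moves.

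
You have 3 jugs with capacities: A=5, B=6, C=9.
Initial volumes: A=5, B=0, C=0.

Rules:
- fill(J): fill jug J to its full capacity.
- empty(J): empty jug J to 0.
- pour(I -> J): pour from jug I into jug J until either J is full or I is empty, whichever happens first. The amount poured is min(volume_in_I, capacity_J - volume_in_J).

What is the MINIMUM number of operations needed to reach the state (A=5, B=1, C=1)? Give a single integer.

Answer: 7

Derivation:
BFS from (A=5, B=0, C=0). One shortest path:
  1. empty(A) -> (A=0 B=0 C=0)
  2. fill(B) -> (A=0 B=6 C=0)
  3. pour(B -> A) -> (A=5 B=1 C=0)
  4. empty(A) -> (A=0 B=1 C=0)
  5. pour(B -> C) -> (A=0 B=0 C=1)
  6. fill(B) -> (A=0 B=6 C=1)
  7. pour(B -> A) -> (A=5 B=1 C=1)
Reached target in 7 moves.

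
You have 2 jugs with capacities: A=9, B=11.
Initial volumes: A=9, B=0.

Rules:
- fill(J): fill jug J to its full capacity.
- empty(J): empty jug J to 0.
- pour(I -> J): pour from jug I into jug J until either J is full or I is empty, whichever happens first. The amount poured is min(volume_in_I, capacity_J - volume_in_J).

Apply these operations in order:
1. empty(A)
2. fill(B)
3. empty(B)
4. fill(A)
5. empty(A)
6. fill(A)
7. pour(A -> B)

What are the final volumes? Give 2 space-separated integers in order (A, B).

Step 1: empty(A) -> (A=0 B=0)
Step 2: fill(B) -> (A=0 B=11)
Step 3: empty(B) -> (A=0 B=0)
Step 4: fill(A) -> (A=9 B=0)
Step 5: empty(A) -> (A=0 B=0)
Step 6: fill(A) -> (A=9 B=0)
Step 7: pour(A -> B) -> (A=0 B=9)

Answer: 0 9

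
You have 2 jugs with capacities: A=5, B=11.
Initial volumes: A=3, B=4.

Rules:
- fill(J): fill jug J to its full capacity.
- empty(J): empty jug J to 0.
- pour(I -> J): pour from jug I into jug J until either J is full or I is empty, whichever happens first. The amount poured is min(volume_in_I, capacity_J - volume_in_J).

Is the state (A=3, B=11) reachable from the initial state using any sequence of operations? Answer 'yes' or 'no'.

Answer: yes

Derivation:
BFS from (A=3, B=4):
  1. fill(B) -> (A=3 B=11)
Target reached → yes.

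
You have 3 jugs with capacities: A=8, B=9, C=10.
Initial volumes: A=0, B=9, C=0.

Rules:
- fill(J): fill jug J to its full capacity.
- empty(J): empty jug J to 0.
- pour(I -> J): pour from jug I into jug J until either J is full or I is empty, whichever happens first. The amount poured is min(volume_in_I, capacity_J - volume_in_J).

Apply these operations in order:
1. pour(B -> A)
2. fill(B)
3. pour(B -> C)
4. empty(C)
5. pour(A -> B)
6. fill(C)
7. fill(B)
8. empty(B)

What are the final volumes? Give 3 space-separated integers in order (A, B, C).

Step 1: pour(B -> A) -> (A=8 B=1 C=0)
Step 2: fill(B) -> (A=8 B=9 C=0)
Step 3: pour(B -> C) -> (A=8 B=0 C=9)
Step 4: empty(C) -> (A=8 B=0 C=0)
Step 5: pour(A -> B) -> (A=0 B=8 C=0)
Step 6: fill(C) -> (A=0 B=8 C=10)
Step 7: fill(B) -> (A=0 B=9 C=10)
Step 8: empty(B) -> (A=0 B=0 C=10)

Answer: 0 0 10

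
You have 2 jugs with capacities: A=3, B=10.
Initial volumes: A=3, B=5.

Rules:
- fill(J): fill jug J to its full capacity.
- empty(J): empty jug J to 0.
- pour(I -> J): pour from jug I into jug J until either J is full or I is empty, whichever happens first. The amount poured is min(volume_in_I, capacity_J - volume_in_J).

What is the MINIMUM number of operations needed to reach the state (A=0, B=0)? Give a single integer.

Answer: 2

Derivation:
BFS from (A=3, B=5). One shortest path:
  1. empty(A) -> (A=0 B=5)
  2. empty(B) -> (A=0 B=0)
Reached target in 2 moves.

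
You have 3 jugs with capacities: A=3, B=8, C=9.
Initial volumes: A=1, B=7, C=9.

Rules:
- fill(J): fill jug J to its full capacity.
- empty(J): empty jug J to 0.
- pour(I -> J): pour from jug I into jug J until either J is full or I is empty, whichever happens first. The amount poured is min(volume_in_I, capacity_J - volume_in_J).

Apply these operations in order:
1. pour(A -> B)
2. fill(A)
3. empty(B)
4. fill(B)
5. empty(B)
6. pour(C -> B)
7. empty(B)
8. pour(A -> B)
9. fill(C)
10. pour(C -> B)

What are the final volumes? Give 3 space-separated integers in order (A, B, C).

Answer: 0 8 4

Derivation:
Step 1: pour(A -> B) -> (A=0 B=8 C=9)
Step 2: fill(A) -> (A=3 B=8 C=9)
Step 3: empty(B) -> (A=3 B=0 C=9)
Step 4: fill(B) -> (A=3 B=8 C=9)
Step 5: empty(B) -> (A=3 B=0 C=9)
Step 6: pour(C -> B) -> (A=3 B=8 C=1)
Step 7: empty(B) -> (A=3 B=0 C=1)
Step 8: pour(A -> B) -> (A=0 B=3 C=1)
Step 9: fill(C) -> (A=0 B=3 C=9)
Step 10: pour(C -> B) -> (A=0 B=8 C=4)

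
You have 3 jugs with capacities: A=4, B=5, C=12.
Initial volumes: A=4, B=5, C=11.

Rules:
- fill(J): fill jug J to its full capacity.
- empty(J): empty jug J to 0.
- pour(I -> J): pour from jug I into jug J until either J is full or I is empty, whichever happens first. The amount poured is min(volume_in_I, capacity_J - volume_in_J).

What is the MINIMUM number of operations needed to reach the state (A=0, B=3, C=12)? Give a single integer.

Answer: 3

Derivation:
BFS from (A=4, B=5, C=11). One shortest path:
  1. empty(B) -> (A=4 B=0 C=11)
  2. pour(A -> B) -> (A=0 B=4 C=11)
  3. pour(B -> C) -> (A=0 B=3 C=12)
Reached target in 3 moves.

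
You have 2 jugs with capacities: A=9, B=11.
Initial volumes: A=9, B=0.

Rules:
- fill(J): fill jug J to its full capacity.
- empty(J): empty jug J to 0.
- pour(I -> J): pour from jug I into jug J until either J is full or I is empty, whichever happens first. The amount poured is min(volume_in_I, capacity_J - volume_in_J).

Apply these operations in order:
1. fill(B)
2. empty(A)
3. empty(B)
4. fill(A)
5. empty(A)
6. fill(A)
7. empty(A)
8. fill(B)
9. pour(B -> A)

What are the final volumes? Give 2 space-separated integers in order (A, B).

Step 1: fill(B) -> (A=9 B=11)
Step 2: empty(A) -> (A=0 B=11)
Step 3: empty(B) -> (A=0 B=0)
Step 4: fill(A) -> (A=9 B=0)
Step 5: empty(A) -> (A=0 B=0)
Step 6: fill(A) -> (A=9 B=0)
Step 7: empty(A) -> (A=0 B=0)
Step 8: fill(B) -> (A=0 B=11)
Step 9: pour(B -> A) -> (A=9 B=2)

Answer: 9 2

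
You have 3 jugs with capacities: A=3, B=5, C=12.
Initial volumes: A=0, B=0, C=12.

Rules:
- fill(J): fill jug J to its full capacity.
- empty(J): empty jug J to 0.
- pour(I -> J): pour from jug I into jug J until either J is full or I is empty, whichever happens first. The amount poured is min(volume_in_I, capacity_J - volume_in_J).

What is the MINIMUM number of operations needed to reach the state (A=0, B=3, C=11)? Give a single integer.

Answer: 6

Derivation:
BFS from (A=0, B=0, C=12). One shortest path:
  1. fill(B) -> (A=0 B=5 C=12)
  2. pour(B -> A) -> (A=3 B=2 C=12)
  3. empty(A) -> (A=0 B=2 C=12)
  4. pour(B -> A) -> (A=2 B=0 C=12)
  5. pour(C -> A) -> (A=3 B=0 C=11)
  6. pour(A -> B) -> (A=0 B=3 C=11)
Reached target in 6 moves.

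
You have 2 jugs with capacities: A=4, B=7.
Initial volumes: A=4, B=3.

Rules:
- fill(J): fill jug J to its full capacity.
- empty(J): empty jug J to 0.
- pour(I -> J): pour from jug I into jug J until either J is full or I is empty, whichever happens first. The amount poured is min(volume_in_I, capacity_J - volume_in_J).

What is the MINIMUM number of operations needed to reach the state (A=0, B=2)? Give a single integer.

Answer: 7

Derivation:
BFS from (A=4, B=3). One shortest path:
  1. empty(A) -> (A=0 B=3)
  2. pour(B -> A) -> (A=3 B=0)
  3. fill(B) -> (A=3 B=7)
  4. pour(B -> A) -> (A=4 B=6)
  5. empty(A) -> (A=0 B=6)
  6. pour(B -> A) -> (A=4 B=2)
  7. empty(A) -> (A=0 B=2)
Reached target in 7 moves.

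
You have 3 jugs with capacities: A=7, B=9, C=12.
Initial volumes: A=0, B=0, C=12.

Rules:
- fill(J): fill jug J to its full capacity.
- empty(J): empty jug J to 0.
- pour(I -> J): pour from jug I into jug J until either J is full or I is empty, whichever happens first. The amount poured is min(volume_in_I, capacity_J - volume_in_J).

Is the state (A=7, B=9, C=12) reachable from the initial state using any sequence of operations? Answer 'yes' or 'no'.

Answer: yes

Derivation:
BFS from (A=0, B=0, C=12):
  1. fill(A) -> (A=7 B=0 C=12)
  2. fill(B) -> (A=7 B=9 C=12)
Target reached → yes.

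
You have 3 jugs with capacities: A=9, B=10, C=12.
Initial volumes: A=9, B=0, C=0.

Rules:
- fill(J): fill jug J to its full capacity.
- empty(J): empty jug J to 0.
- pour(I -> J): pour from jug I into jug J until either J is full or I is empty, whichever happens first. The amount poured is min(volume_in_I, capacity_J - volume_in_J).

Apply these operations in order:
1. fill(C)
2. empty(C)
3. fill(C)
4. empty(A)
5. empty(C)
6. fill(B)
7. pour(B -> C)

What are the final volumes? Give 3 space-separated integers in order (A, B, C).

Answer: 0 0 10

Derivation:
Step 1: fill(C) -> (A=9 B=0 C=12)
Step 2: empty(C) -> (A=9 B=0 C=0)
Step 3: fill(C) -> (A=9 B=0 C=12)
Step 4: empty(A) -> (A=0 B=0 C=12)
Step 5: empty(C) -> (A=0 B=0 C=0)
Step 6: fill(B) -> (A=0 B=10 C=0)
Step 7: pour(B -> C) -> (A=0 B=0 C=10)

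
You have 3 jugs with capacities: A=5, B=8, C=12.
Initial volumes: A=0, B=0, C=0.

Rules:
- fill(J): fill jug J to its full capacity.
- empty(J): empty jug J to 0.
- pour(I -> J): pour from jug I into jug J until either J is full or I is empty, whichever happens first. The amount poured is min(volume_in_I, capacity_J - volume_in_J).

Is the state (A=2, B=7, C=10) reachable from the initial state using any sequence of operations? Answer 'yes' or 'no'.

Answer: no

Derivation:
BFS explored all 394 reachable states.
Reachable set includes: (0,0,0), (0,0,1), (0,0,2), (0,0,3), (0,0,4), (0,0,5), (0,0,6), (0,0,7), (0,0,8), (0,0,9), (0,0,10), (0,0,11) ...
Target (A=2, B=7, C=10) not in reachable set → no.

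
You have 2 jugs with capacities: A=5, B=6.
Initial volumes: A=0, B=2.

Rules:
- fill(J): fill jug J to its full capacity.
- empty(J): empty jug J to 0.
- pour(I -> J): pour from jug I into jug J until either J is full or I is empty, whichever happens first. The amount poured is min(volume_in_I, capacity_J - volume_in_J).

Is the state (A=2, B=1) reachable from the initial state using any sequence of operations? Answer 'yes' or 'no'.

BFS explored all 22 reachable states.
Reachable set includes: (0,0), (0,1), (0,2), (0,3), (0,4), (0,5), (0,6), (1,0), (1,6), (2,0), (2,6), (3,0) ...
Target (A=2, B=1) not in reachable set → no.

Answer: no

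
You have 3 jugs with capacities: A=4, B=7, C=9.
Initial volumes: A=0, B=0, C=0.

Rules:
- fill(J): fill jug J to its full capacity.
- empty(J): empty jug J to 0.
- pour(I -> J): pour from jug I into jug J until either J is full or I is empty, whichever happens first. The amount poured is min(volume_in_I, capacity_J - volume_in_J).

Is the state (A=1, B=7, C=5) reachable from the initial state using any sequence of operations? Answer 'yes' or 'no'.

Answer: yes

Derivation:
BFS from (A=0, B=0, C=0):
  1. fill(A) -> (A=4 B=0 C=0)
  2. fill(C) -> (A=4 B=0 C=9)
  3. pour(A -> B) -> (A=0 B=4 C=9)
  4. pour(C -> A) -> (A=4 B=4 C=5)
  5. pour(A -> B) -> (A=1 B=7 C=5)
Target reached → yes.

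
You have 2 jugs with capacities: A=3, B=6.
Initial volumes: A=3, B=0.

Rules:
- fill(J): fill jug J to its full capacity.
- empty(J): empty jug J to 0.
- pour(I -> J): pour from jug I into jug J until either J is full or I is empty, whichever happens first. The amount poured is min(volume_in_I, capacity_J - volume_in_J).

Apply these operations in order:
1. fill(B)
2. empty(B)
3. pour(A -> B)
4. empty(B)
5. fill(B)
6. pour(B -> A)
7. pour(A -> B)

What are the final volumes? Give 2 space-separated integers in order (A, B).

Answer: 0 6

Derivation:
Step 1: fill(B) -> (A=3 B=6)
Step 2: empty(B) -> (A=3 B=0)
Step 3: pour(A -> B) -> (A=0 B=3)
Step 4: empty(B) -> (A=0 B=0)
Step 5: fill(B) -> (A=0 B=6)
Step 6: pour(B -> A) -> (A=3 B=3)
Step 7: pour(A -> B) -> (A=0 B=6)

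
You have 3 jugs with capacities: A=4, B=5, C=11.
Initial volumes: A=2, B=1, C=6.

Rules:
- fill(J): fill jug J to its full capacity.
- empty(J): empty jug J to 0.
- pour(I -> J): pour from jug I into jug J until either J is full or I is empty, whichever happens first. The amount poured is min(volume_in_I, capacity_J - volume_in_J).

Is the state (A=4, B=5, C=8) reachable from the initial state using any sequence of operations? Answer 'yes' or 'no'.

Answer: yes

Derivation:
BFS from (A=2, B=1, C=6):
  1. fill(B) -> (A=2 B=5 C=6)
  2. pour(A -> C) -> (A=0 B=5 C=8)
  3. fill(A) -> (A=4 B=5 C=8)
Target reached → yes.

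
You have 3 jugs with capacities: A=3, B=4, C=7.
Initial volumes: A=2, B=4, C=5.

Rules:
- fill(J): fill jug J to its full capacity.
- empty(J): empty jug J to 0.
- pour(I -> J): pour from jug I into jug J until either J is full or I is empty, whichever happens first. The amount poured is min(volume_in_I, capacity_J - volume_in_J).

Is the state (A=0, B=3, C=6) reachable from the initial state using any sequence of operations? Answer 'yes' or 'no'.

Answer: yes

Derivation:
BFS from (A=2, B=4, C=5):
  1. empty(A) -> (A=0 B=4 C=5)
  2. pour(B -> A) -> (A=3 B=1 C=5)
  3. pour(B -> C) -> (A=3 B=0 C=6)
  4. pour(A -> B) -> (A=0 B=3 C=6)
Target reached → yes.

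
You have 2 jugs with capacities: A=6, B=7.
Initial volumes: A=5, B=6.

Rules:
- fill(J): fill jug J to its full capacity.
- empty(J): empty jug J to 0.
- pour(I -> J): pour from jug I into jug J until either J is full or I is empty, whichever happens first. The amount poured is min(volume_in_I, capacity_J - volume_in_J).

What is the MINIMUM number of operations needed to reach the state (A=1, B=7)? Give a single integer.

Answer: 6

Derivation:
BFS from (A=5, B=6). One shortest path:
  1. empty(A) -> (A=0 B=6)
  2. fill(B) -> (A=0 B=7)
  3. pour(B -> A) -> (A=6 B=1)
  4. empty(A) -> (A=0 B=1)
  5. pour(B -> A) -> (A=1 B=0)
  6. fill(B) -> (A=1 B=7)
Reached target in 6 moves.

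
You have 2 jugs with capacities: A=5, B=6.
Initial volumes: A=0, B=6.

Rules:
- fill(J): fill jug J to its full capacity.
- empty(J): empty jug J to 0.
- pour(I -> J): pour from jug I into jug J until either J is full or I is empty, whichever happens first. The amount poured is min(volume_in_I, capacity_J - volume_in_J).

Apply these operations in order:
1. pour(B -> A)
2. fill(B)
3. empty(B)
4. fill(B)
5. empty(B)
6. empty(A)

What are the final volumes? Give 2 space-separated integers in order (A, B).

Step 1: pour(B -> A) -> (A=5 B=1)
Step 2: fill(B) -> (A=5 B=6)
Step 3: empty(B) -> (A=5 B=0)
Step 4: fill(B) -> (A=5 B=6)
Step 5: empty(B) -> (A=5 B=0)
Step 6: empty(A) -> (A=0 B=0)

Answer: 0 0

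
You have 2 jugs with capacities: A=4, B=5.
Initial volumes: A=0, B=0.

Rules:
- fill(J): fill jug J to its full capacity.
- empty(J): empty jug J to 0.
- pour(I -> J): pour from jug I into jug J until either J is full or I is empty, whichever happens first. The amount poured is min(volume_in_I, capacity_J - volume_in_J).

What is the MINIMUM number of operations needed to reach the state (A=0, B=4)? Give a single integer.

Answer: 2

Derivation:
BFS from (A=0, B=0). One shortest path:
  1. fill(A) -> (A=4 B=0)
  2. pour(A -> B) -> (A=0 B=4)
Reached target in 2 moves.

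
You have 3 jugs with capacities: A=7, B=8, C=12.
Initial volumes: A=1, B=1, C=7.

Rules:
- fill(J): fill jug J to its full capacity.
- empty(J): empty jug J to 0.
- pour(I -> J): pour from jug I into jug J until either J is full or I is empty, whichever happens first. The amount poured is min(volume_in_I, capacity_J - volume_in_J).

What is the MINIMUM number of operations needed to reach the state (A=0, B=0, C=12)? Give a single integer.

Answer: 3

Derivation:
BFS from (A=1, B=1, C=7). One shortest path:
  1. empty(A) -> (A=0 B=1 C=7)
  2. empty(B) -> (A=0 B=0 C=7)
  3. fill(C) -> (A=0 B=0 C=12)
Reached target in 3 moves.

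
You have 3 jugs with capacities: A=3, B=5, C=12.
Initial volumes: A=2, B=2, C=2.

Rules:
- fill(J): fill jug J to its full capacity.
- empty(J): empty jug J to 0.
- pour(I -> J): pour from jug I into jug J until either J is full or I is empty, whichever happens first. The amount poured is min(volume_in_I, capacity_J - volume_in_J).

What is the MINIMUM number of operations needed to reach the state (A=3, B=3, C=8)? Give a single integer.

BFS from (A=2, B=2, C=2). One shortest path:
  1. empty(B) -> (A=2 B=0 C=2)
  2. fill(C) -> (A=2 B=0 C=12)
  3. pour(C -> A) -> (A=3 B=0 C=11)
  4. pour(A -> B) -> (A=0 B=3 C=11)
  5. pour(C -> A) -> (A=3 B=3 C=8)
Reached target in 5 moves.

Answer: 5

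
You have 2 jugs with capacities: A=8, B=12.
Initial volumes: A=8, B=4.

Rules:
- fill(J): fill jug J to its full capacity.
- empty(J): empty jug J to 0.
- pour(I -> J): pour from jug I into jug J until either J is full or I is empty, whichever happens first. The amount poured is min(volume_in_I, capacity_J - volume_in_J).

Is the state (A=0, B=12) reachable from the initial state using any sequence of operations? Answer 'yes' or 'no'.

BFS from (A=8, B=4):
  1. pour(A -> B) -> (A=0 B=12)
Target reached → yes.

Answer: yes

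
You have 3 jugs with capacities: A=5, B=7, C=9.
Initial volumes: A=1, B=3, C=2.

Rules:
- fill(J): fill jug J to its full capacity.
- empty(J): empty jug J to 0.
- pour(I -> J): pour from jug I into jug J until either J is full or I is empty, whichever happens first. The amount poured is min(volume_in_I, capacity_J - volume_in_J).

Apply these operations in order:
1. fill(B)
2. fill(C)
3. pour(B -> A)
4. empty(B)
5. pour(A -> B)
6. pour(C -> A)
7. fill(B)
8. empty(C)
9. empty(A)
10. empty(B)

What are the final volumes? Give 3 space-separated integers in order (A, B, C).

Answer: 0 0 0

Derivation:
Step 1: fill(B) -> (A=1 B=7 C=2)
Step 2: fill(C) -> (A=1 B=7 C=9)
Step 3: pour(B -> A) -> (A=5 B=3 C=9)
Step 4: empty(B) -> (A=5 B=0 C=9)
Step 5: pour(A -> B) -> (A=0 B=5 C=9)
Step 6: pour(C -> A) -> (A=5 B=5 C=4)
Step 7: fill(B) -> (A=5 B=7 C=4)
Step 8: empty(C) -> (A=5 B=7 C=0)
Step 9: empty(A) -> (A=0 B=7 C=0)
Step 10: empty(B) -> (A=0 B=0 C=0)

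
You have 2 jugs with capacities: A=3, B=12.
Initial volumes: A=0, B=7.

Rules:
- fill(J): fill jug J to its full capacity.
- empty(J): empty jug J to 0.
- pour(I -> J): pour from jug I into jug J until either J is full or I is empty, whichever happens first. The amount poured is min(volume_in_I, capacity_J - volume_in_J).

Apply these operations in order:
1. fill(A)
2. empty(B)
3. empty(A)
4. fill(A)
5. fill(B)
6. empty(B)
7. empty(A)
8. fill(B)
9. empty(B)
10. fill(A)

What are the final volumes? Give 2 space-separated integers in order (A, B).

Step 1: fill(A) -> (A=3 B=7)
Step 2: empty(B) -> (A=3 B=0)
Step 3: empty(A) -> (A=0 B=0)
Step 4: fill(A) -> (A=3 B=0)
Step 5: fill(B) -> (A=3 B=12)
Step 6: empty(B) -> (A=3 B=0)
Step 7: empty(A) -> (A=0 B=0)
Step 8: fill(B) -> (A=0 B=12)
Step 9: empty(B) -> (A=0 B=0)
Step 10: fill(A) -> (A=3 B=0)

Answer: 3 0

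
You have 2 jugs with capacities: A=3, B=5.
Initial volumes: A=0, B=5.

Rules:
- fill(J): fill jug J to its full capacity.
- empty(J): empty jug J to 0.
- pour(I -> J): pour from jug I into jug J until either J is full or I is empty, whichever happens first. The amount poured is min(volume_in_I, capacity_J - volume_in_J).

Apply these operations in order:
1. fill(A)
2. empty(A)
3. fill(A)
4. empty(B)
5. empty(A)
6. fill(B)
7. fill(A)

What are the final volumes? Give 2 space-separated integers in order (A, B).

Step 1: fill(A) -> (A=3 B=5)
Step 2: empty(A) -> (A=0 B=5)
Step 3: fill(A) -> (A=3 B=5)
Step 4: empty(B) -> (A=3 B=0)
Step 5: empty(A) -> (A=0 B=0)
Step 6: fill(B) -> (A=0 B=5)
Step 7: fill(A) -> (A=3 B=5)

Answer: 3 5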